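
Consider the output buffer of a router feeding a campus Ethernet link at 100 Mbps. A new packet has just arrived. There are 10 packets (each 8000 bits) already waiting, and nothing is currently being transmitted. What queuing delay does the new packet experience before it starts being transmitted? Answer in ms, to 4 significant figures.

Each queued packet: L/R = 8000/100000000 = 0.08 ms.
10 queued → 0.8 ms.
Queuing delay = 0.8000 ms.

0.8000 ms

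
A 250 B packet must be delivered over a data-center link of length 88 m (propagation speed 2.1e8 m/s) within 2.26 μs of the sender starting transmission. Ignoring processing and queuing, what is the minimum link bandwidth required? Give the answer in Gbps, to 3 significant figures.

L = 2000 bits.
Propagation delay = 88 / 210000000 = 0.419048 μs.
Transmission budget = 2.26 − 0.419048 = 1.84095 μs.
R ≥ L / t_tx = 2000 bits / 1.84095e-06 s = 1.09 Gbps.

1.09 Gbps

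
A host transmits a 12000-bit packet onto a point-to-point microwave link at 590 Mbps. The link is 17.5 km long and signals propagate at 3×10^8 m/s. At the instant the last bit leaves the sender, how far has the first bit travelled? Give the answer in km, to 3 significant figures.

t_tx = L/R = 12000/590000000 = 2.0339e-05 s.
Distance = s × t_tx = 300000000 × 2.0339e-05 = 6.10 km.

6.10 km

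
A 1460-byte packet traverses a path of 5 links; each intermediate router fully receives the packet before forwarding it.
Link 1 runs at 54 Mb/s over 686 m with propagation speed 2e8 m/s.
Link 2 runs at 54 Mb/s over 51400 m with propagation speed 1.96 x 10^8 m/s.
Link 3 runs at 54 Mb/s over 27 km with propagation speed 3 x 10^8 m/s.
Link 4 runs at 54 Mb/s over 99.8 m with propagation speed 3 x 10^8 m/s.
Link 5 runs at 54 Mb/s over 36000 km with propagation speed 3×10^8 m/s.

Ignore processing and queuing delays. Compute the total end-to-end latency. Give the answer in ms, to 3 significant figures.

L = 1460 × 8 = 11680 bits.
Transmission delay per hop = L/R = 11680/54000000 = 0.216296 ms; 5 hops → 1.08148 ms.
Propagation delays (d/s per hop): 0.00343, 0.262245, 0.09, 0.000332667, 120 ms; sum = 120.356 ms.
End-to-end = 121 ms.

121 ms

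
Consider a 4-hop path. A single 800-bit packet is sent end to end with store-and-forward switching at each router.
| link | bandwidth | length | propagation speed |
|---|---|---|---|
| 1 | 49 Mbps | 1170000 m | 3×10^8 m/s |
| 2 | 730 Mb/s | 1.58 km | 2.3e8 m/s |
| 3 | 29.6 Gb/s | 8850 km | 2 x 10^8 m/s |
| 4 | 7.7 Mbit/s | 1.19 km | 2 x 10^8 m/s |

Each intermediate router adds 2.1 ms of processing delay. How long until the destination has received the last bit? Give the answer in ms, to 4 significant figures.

Transmission delays (L/R per hop): 0.0163265, 0.00109589, 2.7027e-05, 0.103896 ms; sum = 0.121346 ms.
Propagation delays (d/s per hop): 3.9, 0.00686957, 44.25, 0.00595 ms; sum = 48.1628 ms.
Processing at 3 router(s): 3 × 2.1 ms = 6.3 ms.
End-to-end = 54.58 ms.

54.58 ms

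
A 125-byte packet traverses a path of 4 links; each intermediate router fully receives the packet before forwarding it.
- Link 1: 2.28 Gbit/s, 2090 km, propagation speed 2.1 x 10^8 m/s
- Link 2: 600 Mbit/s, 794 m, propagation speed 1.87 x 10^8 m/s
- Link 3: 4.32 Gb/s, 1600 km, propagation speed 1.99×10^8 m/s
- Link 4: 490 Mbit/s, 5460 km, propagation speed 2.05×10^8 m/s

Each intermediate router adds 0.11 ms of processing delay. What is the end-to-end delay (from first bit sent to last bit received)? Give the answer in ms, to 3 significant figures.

L = 125 × 8 = 1000 bits.
Transmission delays (L/R per hop): 0.000438596, 0.00166667, 0.000231481, 0.00204082 ms; sum = 0.00437756 ms.
Propagation delays (d/s per hop): 9.95238, 0.00424599, 8.0402, 26.6341 ms; sum = 44.631 ms.
Processing at 3 router(s): 3 × 0.11 ms = 0.33 ms.
End-to-end = 45.0 ms.

45.0 ms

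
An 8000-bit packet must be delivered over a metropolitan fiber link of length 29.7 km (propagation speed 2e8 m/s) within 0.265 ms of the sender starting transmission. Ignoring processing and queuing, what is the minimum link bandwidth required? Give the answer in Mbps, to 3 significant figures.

68.7 Mbps

Propagation delay = 29700 / 200000000 = 0.1485 ms.
Transmission budget = 0.265 − 0.1485 = 0.1165 ms.
R ≥ L / t_tx = 8000 bits / 0.0001165 s = 68.7 Mbps.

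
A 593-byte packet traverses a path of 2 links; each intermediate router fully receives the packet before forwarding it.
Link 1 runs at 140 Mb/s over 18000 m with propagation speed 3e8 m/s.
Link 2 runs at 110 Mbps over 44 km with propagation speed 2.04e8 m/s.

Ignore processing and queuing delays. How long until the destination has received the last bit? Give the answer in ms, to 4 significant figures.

0.3527 ms

L = 593 × 8 = 4744 bits.
Transmission delays (L/R per hop): 0.0338857, 0.0431273 ms; sum = 0.077013 ms.
Propagation delays (d/s per hop): 0.06, 0.215686 ms; sum = 0.275686 ms.
End-to-end = 0.3527 ms.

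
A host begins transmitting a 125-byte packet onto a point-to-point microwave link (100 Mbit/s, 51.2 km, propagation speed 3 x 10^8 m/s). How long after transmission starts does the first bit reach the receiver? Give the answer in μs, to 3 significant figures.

171 μs

First bit experiences only propagation delay: d/s = 51200/300000000 = 171 μs.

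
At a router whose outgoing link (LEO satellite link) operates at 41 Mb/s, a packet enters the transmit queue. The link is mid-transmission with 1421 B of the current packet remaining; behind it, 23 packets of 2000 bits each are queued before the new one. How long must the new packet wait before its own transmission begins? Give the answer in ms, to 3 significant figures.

1.40 ms

Each queued packet: L/R = 2000/41000000 = 0.0487805 ms.
23 queued → 1.12195 ms.
Plus remaining 11368 bits of current packet: 0.277268 ms.
Queuing delay = 1.40 ms.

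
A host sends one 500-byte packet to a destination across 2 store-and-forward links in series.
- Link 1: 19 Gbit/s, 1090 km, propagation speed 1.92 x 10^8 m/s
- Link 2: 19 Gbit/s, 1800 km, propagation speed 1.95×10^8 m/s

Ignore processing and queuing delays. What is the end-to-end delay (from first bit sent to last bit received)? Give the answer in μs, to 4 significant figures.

L = 500 × 8 = 4000 bits.
Transmission delay per hop = L/R = 4000/19000000000 = 0.210526 μs; 2 hops → 0.421053 μs.
Propagation delays (d/s per hop): 5677.08, 9230.77 μs; sum = 14907.9 μs.
End-to-end = 14910 μs.

14910 μs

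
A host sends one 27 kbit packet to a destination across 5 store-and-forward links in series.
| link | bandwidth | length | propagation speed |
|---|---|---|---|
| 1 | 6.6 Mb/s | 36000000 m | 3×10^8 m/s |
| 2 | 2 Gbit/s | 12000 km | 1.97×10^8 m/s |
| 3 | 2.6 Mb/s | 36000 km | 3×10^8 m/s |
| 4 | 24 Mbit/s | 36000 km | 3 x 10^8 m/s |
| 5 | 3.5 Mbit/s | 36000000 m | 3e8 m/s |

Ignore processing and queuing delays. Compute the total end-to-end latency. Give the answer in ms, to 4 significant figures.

564.2 ms

L = 27000 bits.
Transmission delays (L/R per hop): 4.09091, 0.0135, 10.3846, 1.125, 7.71429 ms; sum = 23.3283 ms.
Propagation delays (d/s per hop): 120, 60.9137, 120, 120, 120 ms; sum = 540.914 ms.
End-to-end = 564.2 ms.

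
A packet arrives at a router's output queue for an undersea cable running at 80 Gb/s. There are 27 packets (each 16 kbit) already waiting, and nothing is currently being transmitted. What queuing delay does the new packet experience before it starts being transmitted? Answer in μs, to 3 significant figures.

5.40 μs

Each queued packet: L/R = 16000/80000000000 = 0.2 μs.
27 queued → 5.4 μs.
Queuing delay = 5.40 μs.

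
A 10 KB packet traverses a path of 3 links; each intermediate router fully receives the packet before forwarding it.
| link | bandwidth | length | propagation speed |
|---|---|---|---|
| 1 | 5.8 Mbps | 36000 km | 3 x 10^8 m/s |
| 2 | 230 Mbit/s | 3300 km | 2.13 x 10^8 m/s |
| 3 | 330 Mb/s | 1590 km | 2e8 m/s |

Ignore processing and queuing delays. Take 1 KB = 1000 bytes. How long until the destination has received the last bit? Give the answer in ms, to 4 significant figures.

157.8 ms

L = 80000 bits.
Transmission delays (L/R per hop): 13.7931, 0.347826, 0.242424 ms; sum = 14.3834 ms.
Propagation delays (d/s per hop): 120, 15.493, 7.95 ms; sum = 143.443 ms.
End-to-end = 157.8 ms.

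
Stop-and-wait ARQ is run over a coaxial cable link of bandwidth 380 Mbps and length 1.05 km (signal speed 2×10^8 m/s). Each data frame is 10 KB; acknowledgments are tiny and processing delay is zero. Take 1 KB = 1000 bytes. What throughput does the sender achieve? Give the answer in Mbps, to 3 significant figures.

t_tx = L/R = 80000/380000000 = 0.000210526 s.
t_prop = 1050/200000000 = 5.25e-06 s; RTT = 1.05e-05 s.
Cycle = t_tx + RTT = 0.000221026 s.
Throughput = L / cycle = 80000 / 0.000221026 = 362 Mbps.

362 Mbps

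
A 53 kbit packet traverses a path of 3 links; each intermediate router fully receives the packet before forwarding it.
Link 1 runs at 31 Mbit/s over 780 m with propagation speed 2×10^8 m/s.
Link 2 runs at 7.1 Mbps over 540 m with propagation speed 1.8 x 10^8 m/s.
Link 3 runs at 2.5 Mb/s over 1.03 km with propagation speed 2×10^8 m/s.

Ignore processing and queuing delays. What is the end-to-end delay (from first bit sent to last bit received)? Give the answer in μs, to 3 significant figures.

L = 53000 bits.
Transmission delays (L/R per hop): 1709.68, 7464.79, 21200 μs; sum = 30374.5 μs.
Propagation delays (d/s per hop): 3.9, 3, 5.15 μs; sum = 12.05 μs.
End-to-end = 30400 μs.

30400 μs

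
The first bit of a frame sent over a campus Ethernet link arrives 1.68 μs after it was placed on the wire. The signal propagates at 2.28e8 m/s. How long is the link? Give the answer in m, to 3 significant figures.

d = s × t_prop = 2.28e+08 × 1.68e-06 = 383 m.

383 m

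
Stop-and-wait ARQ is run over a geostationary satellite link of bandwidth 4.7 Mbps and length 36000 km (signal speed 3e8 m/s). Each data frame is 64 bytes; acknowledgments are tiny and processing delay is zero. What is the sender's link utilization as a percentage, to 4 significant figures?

0.04537 %

t_tx = L/R = 512/4700000 = 0.000108936 s.
t_prop = 36000000/300000000 = 0.12 s; RTT = 0.24 s.
Cycle = t_tx + RTT = 0.240109 s.
Utilization = t_tx / cycle = 0.000108936/0.240109 = 0.04537 %.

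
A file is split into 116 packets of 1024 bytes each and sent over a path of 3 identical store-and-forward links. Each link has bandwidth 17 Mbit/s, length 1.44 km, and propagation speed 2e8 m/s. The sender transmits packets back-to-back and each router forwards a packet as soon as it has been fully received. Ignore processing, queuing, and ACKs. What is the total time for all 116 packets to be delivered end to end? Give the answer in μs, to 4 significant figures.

56880 μs

Per-hop transmission t_tx = L/R = 8192/17000000 = 481.882 μs.
Per-hop propagation t_prop = 1440/200000000 = 7.2 μs.
Pipeline fill: first packet needs 3·t_tx to clear all hops; remaining 115 packets each add one t_tx.
Total = (3+116-1)·t_tx + 3·t_prop = 118·481.882 + 3·7.2 = 56880 μs.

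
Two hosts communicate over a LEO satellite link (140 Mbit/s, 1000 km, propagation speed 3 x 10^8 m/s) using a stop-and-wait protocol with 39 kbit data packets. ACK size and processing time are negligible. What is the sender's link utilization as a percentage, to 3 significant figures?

t_tx = L/R = 39000/140000000 = 0.000278571 s.
t_prop = 1000000/300000000 = 0.00333333 s; RTT = 0.00666667 s.
Cycle = t_tx + RTT = 0.00694524 s.
Utilization = t_tx / cycle = 0.000278571/0.00694524 = 4.01 %.

4.01 %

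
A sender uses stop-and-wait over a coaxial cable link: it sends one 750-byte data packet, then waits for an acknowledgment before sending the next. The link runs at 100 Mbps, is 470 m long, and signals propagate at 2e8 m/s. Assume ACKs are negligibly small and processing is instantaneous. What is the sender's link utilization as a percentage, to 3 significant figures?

t_tx = L/R = 6000/100000000 = 6e-05 s.
t_prop = 470/200000000 = 2.35e-06 s; RTT = 4.7e-06 s.
Cycle = t_tx + RTT = 6.47e-05 s.
Utilization = t_tx / cycle = 6e-05/6.47e-05 = 92.7 %.

92.7 %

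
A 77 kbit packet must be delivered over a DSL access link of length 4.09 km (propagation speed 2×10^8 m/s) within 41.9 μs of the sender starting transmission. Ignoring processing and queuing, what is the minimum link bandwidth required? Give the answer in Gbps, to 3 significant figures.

3.59 Gbps

Propagation delay = 4090 / 200000000 = 20.45 μs.
Transmission budget = 41.9 − 20.45 = 21.45 μs.
R ≥ L / t_tx = 77000 bits / 2.145e-05 s = 3.59 Gbps.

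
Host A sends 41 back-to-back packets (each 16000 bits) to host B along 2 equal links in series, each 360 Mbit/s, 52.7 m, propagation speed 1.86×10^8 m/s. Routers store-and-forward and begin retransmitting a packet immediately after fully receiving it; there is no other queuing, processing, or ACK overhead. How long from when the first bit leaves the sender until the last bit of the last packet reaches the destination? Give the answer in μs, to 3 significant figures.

1870 μs

Per-hop transmission t_tx = L/R = 16000/360000000 = 44.4444 μs.
Per-hop propagation t_prop = 52.7/186000000 = 0.283333 μs.
Pipeline fill: first packet needs 2·t_tx to clear all hops; remaining 40 packets each add one t_tx.
Total = (2+41-1)·t_tx + 2·t_prop = 42·44.4444 + 2·0.283333 = 1870 μs.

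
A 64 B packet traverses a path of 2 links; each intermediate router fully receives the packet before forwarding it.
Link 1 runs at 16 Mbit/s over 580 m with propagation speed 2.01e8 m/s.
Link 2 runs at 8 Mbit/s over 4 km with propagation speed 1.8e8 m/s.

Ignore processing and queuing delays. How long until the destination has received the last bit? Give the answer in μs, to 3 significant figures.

121 μs

L = 64 × 8 = 512 bits.
Transmission delays (L/R per hop): 32, 64 μs; sum = 96 μs.
Propagation delays (d/s per hop): 2.88557, 22.2222 μs; sum = 25.1078 μs.
End-to-end = 121 μs.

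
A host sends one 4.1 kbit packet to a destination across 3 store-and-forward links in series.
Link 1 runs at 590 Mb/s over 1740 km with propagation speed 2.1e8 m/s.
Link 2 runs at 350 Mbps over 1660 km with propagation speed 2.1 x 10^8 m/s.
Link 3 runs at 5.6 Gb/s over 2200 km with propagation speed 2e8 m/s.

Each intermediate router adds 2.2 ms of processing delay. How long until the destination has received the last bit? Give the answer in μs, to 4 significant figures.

31610 μs

L = 4100 bits.
Transmission delays (L/R per hop): 6.94915, 11.7143, 0.732143 μs; sum = 19.3956 μs.
Propagation delays (d/s per hop): 8285.71, 7904.76, 11000 μs; sum = 27190.5 μs.
Processing at 2 router(s): 2 × 2.2 ms = 4400 μs.
End-to-end = 31610 μs.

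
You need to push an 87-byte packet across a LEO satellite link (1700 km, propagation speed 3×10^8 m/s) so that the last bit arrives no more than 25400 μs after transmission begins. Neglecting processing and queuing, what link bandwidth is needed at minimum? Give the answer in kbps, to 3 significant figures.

35.3 kbps

L = 696 bits.
Propagation delay = 1700000 / 300000000 = 5666.67 μs.
Transmission budget = 25400 − 5666.67 = 19733.3 μs.
R ≥ L / t_tx = 696 bits / 0.0197333 s = 35.3 kbps.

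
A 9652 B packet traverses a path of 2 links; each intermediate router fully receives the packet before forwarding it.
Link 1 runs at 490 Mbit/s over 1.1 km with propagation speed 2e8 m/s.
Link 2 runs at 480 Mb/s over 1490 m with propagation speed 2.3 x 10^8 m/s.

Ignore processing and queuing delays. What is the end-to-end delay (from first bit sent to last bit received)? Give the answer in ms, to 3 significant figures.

L = 9652 × 8 = 77216 bits.
Transmission delays (L/R per hop): 0.157584, 0.160867 ms; sum = 0.31845 ms.
Propagation delays (d/s per hop): 0.0055, 0.00647826 ms; sum = 0.0119783 ms.
End-to-end = 0.330 ms.

0.330 ms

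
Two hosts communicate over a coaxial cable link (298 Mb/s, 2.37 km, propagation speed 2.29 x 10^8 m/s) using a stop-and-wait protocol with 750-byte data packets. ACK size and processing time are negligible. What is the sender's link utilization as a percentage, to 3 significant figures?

49.3 %

t_tx = L/R = 6000/298000000 = 2.01342e-05 s.
t_prop = 2370/229000000 = 1.03493e-05 s; RTT = 2.06987e-05 s.
Cycle = t_tx + RTT = 4.08329e-05 s.
Utilization = t_tx / cycle = 2.01342e-05/4.08329e-05 = 49.3 %.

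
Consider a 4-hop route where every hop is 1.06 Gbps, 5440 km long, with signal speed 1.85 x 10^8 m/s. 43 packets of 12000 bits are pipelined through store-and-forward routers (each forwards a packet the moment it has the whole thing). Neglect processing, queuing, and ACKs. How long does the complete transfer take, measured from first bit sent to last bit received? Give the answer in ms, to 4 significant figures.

Per-hop transmission t_tx = L/R = 12000/1060000000 = 0.0113208 ms.
Per-hop propagation t_prop = 5440000/185000000 = 29.4054 ms.
Pipeline fill: first packet needs 4·t_tx to clear all hops; remaining 42 packets each add one t_tx.
Total = (4+43-1)·t_tx + 4·t_prop = 46·0.0113208 + 4·29.4054 = 118.1 ms.

118.1 ms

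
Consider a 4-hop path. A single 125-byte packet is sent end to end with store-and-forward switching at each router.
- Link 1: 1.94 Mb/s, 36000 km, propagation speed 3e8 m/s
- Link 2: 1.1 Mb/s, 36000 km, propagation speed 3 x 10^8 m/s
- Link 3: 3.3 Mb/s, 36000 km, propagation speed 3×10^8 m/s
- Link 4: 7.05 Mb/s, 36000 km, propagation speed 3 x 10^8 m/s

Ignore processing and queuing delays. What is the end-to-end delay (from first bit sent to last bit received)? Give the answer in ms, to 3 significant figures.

482 ms

L = 125 × 8 = 1000 bits.
Transmission delays (L/R per hop): 0.515464, 0.909091, 0.30303, 0.141844 ms; sum = 1.86943 ms.
Propagation delays (d/s per hop): 120, 120, 120, 120 ms; sum = 480 ms.
End-to-end = 482 ms.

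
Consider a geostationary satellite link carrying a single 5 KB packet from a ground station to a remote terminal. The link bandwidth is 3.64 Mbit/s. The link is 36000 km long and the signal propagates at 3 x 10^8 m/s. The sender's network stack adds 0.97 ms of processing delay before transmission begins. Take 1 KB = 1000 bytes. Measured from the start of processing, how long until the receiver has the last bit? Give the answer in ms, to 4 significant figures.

132.0 ms

L = 40000 bits.
Transmission delay = L/R = 40000 / 3640000 = 10.989 ms.
Propagation delay = d/s = 36000000 m / 300000000 m/s = 120 ms.
Plus processing delay 0.97 ms = 0.97 ms.
Total = 132.0 ms.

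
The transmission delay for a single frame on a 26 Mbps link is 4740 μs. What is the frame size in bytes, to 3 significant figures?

L = R × t_tx = 26000000 b/s × 0.00474 s = 123240 bits.
In bytes: 123240 / 8 = 15400 bytes.

15400 bytes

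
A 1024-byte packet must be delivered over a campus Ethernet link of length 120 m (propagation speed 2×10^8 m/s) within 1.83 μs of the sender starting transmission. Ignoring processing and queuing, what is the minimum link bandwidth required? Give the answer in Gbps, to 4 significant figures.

L = 8192 bits.
Propagation delay = 120 / 200000000 = 0.6 μs.
Transmission budget = 1.83 − 0.6 = 1.23 μs.
R ≥ L / t_tx = 8192 bits / 1.23e-06 s = 6.660 Gbps.

6.660 Gbps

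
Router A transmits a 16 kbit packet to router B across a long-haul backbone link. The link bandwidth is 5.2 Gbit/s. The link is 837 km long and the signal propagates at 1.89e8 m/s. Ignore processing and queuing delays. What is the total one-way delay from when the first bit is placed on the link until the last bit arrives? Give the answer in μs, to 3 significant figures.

L = 16000 bits.
Transmission delay = L/R = 16000 / 5200000000 = 3.07692 μs.
Propagation delay = d/s = 837000 m / 189000000 m/s = 4428.57 μs.
Total = 4430 μs.

4430 μs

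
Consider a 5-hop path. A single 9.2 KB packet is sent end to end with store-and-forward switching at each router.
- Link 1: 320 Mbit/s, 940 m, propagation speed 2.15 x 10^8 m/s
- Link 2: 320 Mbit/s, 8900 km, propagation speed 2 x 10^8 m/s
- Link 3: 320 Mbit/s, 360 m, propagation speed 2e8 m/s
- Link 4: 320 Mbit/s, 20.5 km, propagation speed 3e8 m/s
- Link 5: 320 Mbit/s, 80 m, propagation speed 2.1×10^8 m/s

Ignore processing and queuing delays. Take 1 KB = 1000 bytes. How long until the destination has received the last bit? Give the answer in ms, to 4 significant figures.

45.72 ms

L = 73600 bits.
Transmission delay per hop = L/R = 73600/320000000 = 0.23 ms; 5 hops → 1.15 ms.
Propagation delays (d/s per hop): 0.00437209, 44.5, 0.0018, 0.0683333, 0.000380952 ms; sum = 44.5749 ms.
End-to-end = 45.72 ms.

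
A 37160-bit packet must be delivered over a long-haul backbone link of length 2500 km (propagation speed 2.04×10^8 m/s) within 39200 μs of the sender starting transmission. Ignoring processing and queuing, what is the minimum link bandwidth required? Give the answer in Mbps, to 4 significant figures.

1.379 Mbps

Propagation delay = 2500000 / 204000000 = 12254.9 μs.
Transmission budget = 39200 − 12254.9 = 26945.1 μs.
R ≥ L / t_tx = 37160 bits / 0.0269451 s = 1.379 Mbps.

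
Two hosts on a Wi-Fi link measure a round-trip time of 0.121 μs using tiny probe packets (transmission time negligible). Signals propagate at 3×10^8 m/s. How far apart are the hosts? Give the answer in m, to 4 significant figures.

18.15 m

One-way propagation = RTT/2 = 0.0605 μs.
d = s × t = 300000000 × 6.05e-08 = 18.15 m.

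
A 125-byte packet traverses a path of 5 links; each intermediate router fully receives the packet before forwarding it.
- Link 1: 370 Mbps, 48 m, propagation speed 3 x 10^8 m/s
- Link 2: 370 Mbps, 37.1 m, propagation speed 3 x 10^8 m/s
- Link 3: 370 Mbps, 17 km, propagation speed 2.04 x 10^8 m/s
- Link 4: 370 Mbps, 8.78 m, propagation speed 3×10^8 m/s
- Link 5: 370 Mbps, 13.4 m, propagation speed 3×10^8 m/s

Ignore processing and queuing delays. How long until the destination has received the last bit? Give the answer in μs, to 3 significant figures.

97.2 μs

L = 125 × 8 = 1000 bits.
Transmission delay per hop = L/R = 1000/370000000 = 2.7027 μs; 5 hops → 13.5135 μs.
Propagation delays (d/s per hop): 0.16, 0.123667, 83.3333, 0.0292667, 0.0446667 μs; sum = 83.6909 μs.
End-to-end = 97.2 μs.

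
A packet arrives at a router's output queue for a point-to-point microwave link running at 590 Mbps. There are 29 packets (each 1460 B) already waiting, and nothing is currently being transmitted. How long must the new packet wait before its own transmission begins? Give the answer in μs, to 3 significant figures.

574 μs

Each queued packet: L/R = 11680/590000000 = 19.7966 μs.
29 queued → 574.102 μs.
Queuing delay = 574 μs.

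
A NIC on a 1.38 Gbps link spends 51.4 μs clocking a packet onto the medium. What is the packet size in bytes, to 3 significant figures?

8870 bytes

L = R × t_tx = 1380000000 b/s × 5.14e-05 s = 70932 bits.
In bytes: 70932 / 8 = 8870 bytes.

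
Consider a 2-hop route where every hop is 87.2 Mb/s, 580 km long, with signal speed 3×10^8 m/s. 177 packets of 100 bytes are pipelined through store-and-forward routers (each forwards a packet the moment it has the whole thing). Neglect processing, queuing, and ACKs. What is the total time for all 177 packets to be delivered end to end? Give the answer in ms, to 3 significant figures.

5.50 ms

Per-hop transmission t_tx = L/R = 800/87200000 = 0.00917431 ms.
Per-hop propagation t_prop = 580000/300000000 = 1.93333 ms.
Pipeline fill: first packet needs 2·t_tx to clear all hops; remaining 176 packets each add one t_tx.
Total = (2+177-1)·t_tx + 2·t_prop = 178·0.00917431 + 2·1.93333 = 5.50 ms.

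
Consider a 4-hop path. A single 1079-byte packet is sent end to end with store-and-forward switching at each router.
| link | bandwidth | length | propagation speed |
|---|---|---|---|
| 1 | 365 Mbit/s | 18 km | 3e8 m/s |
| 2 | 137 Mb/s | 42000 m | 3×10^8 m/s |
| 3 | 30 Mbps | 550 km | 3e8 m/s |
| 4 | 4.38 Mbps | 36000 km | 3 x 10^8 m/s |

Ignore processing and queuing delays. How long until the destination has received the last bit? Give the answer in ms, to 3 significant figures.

124 ms

L = 1079 × 8 = 8632 bits.
Transmission delays (L/R per hop): 0.0236493, 0.0630073, 0.287733, 1.97078 ms; sum = 2.34517 ms.
Propagation delays (d/s per hop): 0.06, 0.14, 1.83333, 120 ms; sum = 122.033 ms.
End-to-end = 124 ms.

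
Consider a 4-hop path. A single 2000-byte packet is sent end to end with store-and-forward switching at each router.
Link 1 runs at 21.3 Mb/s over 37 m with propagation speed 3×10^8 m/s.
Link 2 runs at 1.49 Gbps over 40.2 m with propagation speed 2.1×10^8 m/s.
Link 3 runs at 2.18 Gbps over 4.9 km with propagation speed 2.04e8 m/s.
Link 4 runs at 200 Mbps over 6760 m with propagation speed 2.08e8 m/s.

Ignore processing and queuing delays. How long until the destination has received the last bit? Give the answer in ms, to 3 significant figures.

L = 2000 × 8 = 16000 bits.
Transmission delays (L/R per hop): 0.751174, 0.0107383, 0.00733945, 0.08 ms; sum = 0.849251 ms.
Propagation delays (d/s per hop): 0.000123333, 0.000191429, 0.0240196, 0.0325 ms; sum = 0.0568344 ms.
End-to-end = 0.906 ms.

0.906 ms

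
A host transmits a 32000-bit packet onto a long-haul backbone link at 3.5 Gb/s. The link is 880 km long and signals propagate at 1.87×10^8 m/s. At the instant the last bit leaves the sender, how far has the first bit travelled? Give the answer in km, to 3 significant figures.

t_tx = L/R = 32000/3500000000 = 9.14286e-06 s.
Distance = s × t_tx = 187000000 × 9.14286e-06 = 1.71 km.

1.71 km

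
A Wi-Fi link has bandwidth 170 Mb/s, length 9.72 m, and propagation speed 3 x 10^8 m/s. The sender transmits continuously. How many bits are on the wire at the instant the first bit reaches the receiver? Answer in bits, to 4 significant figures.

Propagation delay = 9.72 / 300000000 = 3.24e-08 s.
BDP = R × t_prop = 170000000 × 3.24e-08 = 5.508 bits.

5.508 bits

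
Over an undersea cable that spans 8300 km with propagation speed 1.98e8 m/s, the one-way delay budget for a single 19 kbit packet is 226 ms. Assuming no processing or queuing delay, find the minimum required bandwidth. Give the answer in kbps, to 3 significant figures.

103 kbps

Propagation delay = 8300000 / 198000000 = 41.9192 ms.
Transmission budget = 226 − 41.9192 = 184.081 ms.
R ≥ L / t_tx = 19000 bits / 0.184081 s = 103 kbps.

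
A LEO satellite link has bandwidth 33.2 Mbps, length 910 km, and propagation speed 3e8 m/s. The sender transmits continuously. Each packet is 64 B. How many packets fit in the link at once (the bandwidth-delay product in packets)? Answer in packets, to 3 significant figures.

197 packets

Propagation delay = 910000 / 300000000 = 0.00303333 s.
BDP = R × t_prop = 3.32e+07 × 0.00303333 = 100707 bits.
In packets of 512 bits: 197 packets.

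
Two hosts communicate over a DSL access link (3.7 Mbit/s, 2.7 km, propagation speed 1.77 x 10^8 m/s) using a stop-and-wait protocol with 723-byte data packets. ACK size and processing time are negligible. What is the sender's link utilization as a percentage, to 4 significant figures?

t_tx = L/R = 5784/3700000 = 0.00156324 s.
t_prop = 2700/177000000 = 1.52542e-05 s; RTT = 3.05085e-05 s.
Cycle = t_tx + RTT = 0.00159375 s.
Utilization = t_tx / cycle = 0.00156324/0.00159375 = 98.09 %.

98.09 %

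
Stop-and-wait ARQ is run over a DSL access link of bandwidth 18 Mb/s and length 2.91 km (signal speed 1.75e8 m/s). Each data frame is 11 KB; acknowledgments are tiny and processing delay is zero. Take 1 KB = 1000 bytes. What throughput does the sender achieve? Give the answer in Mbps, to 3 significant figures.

t_tx = L/R = 88000/18000000 = 0.00488889 s.
t_prop = 2910/175000000 = 1.66286e-05 s; RTT = 3.32571e-05 s.
Cycle = t_tx + RTT = 0.00492215 s.
Throughput = L / cycle = 88000 / 0.00492215 = 17.9 Mbps.

17.9 Mbps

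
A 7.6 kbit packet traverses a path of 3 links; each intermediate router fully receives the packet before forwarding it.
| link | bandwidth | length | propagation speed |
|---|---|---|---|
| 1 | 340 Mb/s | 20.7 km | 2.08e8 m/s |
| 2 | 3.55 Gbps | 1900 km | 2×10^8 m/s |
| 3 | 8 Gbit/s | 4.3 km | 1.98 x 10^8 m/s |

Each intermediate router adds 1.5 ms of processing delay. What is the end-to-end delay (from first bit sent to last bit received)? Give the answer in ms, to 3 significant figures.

L = 7600 bits.
Transmission delays (L/R per hop): 0.0223529, 0.00214085, 0.00095 ms; sum = 0.0254438 ms.
Propagation delays (d/s per hop): 0.0995192, 9.5, 0.0217172 ms; sum = 9.62124 ms.
Processing at 2 router(s): 2 × 1.5 ms = 3 ms.
End-to-end = 12.6 ms.

12.6 ms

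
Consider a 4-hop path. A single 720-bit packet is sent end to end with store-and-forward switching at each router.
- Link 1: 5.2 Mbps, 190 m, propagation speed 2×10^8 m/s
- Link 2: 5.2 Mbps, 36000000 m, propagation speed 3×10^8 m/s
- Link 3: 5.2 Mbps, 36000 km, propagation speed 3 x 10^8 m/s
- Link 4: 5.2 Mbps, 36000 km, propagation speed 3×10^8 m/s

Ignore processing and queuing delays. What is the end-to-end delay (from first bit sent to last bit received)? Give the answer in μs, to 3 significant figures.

361000 μs

Transmission delay per hop = L/R = 720/5200000 = 138.462 μs; 4 hops → 553.846 μs.
Propagation delays (d/s per hop): 0.95, 120000, 120000, 120000 μs; sum = 360001 μs.
End-to-end = 361000 μs.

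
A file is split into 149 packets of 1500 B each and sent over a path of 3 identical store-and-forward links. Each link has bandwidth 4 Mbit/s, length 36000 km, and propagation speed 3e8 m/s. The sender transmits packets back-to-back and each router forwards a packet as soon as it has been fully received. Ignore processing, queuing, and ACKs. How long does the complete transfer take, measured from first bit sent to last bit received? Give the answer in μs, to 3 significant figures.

813000 μs

Per-hop transmission t_tx = L/R = 12000/4000000 = 3000 μs.
Per-hop propagation t_prop = 36000000/300000000 = 120000 μs.
Pipeline fill: first packet needs 3·t_tx to clear all hops; remaining 148 packets each add one t_tx.
Total = (3+149-1)·t_tx + 3·t_prop = 151·3000 + 3·120000 = 813000 μs.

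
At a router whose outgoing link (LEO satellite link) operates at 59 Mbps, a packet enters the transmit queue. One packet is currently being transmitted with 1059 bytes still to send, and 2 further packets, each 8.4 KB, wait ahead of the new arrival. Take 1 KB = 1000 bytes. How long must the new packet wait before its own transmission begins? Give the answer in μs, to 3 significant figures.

2420 μs

Each queued packet: L/R = 67200/59000000 = 1138.98 μs.
2 queued → 2277.97 μs.
Plus remaining 8472 bits of current packet: 143.593 μs.
Queuing delay = 2420 μs.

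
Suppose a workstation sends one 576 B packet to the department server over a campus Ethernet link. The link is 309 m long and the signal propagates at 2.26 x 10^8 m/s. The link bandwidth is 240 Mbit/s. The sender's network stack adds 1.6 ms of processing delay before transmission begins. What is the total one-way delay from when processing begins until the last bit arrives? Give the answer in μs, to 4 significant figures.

L = 576 × 8 = 4608 bits.
Transmission delay = L/R = 4608 / 240000000 = 19.2 μs.
Propagation delay = d/s = 309 m / 2.26e+08 m/s = 1.36726 μs.
Plus processing delay 1.6 ms = 1600 μs.
Total = 1621 μs.

1621 μs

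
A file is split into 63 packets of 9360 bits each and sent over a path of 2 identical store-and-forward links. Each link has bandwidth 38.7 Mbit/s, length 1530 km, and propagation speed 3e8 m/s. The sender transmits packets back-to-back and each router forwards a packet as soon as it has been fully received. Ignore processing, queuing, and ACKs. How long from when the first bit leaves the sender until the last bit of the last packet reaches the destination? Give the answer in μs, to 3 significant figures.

25700 μs

Per-hop transmission t_tx = L/R = 9360/38700000 = 241.86 μs.
Per-hop propagation t_prop = 1530000/300000000 = 5100 μs.
Pipeline fill: first packet needs 2·t_tx to clear all hops; remaining 62 packets each add one t_tx.
Total = (2+63-1)·t_tx + 2·t_prop = 64·241.86 + 2·5100 = 25700 μs.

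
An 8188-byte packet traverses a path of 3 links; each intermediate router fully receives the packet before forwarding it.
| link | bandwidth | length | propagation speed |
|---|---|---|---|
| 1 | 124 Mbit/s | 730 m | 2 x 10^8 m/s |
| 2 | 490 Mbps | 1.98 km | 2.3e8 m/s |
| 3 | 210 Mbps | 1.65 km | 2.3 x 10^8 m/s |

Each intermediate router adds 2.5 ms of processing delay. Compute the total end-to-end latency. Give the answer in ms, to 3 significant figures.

5.99 ms

L = 8188 × 8 = 65504 bits.
Transmission delays (L/R per hop): 0.528258, 0.133682, 0.311924 ms; sum = 0.973864 ms.
Propagation delays (d/s per hop): 0.00365, 0.0086087, 0.00717391 ms; sum = 0.0194326 ms.
Processing at 2 router(s): 2 × 2.5 ms = 5 ms.
End-to-end = 5.99 ms.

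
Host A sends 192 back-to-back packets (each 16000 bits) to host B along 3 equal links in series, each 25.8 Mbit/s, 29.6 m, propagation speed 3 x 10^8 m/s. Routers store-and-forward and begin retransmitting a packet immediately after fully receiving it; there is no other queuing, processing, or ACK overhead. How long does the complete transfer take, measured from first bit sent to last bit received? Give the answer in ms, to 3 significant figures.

Per-hop transmission t_tx = L/R = 16000/25800000 = 0.620155 ms.
Per-hop propagation t_prop = 29.6/300000000 = 9.86667e-05 ms.
Pipeline fill: first packet needs 3·t_tx to clear all hops; remaining 191 packets each add one t_tx.
Total = (3+192-1)·t_tx + 3·t_prop = 194·0.620155 + 3·9.86667e-05 = 120 ms.

120 ms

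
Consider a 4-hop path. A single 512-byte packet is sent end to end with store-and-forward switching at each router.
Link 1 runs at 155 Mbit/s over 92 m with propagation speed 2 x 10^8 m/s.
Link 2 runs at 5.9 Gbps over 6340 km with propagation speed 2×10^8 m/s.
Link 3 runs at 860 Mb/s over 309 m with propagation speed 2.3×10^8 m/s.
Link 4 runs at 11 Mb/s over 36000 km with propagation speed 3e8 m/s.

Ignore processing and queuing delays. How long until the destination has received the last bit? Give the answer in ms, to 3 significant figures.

152 ms

L = 512 × 8 = 4096 bits.
Transmission delays (L/R per hop): 0.0264258, 0.000694237, 0.00476279, 0.372364 ms; sum = 0.404246 ms.
Propagation delays (d/s per hop): 0.00046, 31.7, 0.00134348, 120 ms; sum = 151.702 ms.
End-to-end = 152 ms.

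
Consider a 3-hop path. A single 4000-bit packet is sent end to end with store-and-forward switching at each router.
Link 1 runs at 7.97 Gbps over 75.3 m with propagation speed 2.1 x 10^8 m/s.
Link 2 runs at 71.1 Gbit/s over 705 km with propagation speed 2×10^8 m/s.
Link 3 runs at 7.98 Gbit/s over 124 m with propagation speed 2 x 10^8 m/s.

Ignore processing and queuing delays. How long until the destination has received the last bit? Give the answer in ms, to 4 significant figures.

Transmission delays (L/R per hop): 0.000501882, 5.62588e-05, 0.000501253 ms; sum = 0.00105939 ms.
Propagation delays (d/s per hop): 0.000358571, 3.525, 0.00062 ms; sum = 3.52598 ms.
End-to-end = 3.527 ms.

3.527 ms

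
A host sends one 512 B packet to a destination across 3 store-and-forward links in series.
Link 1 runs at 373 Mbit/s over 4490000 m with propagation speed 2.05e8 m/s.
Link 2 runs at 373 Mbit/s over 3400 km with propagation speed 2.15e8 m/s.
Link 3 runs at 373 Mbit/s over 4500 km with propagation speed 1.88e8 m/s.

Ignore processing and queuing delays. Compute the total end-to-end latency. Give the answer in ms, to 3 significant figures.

L = 512 × 8 = 4096 bits.
Transmission delay per hop = L/R = 4096/373000000 = 0.0109812 ms; 3 hops → 0.0329437 ms.
Propagation delays (d/s per hop): 21.9024, 15.814, 23.9362 ms; sum = 61.6526 ms.
End-to-end = 61.7 ms.

61.7 ms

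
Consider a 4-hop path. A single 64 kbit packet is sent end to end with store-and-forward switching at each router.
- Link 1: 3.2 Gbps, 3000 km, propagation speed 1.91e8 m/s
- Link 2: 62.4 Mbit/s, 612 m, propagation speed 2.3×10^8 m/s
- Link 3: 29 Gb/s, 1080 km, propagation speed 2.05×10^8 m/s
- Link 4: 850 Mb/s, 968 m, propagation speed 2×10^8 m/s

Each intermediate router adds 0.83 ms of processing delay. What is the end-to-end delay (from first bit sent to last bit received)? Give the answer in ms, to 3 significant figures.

L = 64000 bits.
Transmission delays (L/R per hop): 0.02, 1.02564, 0.0022069, 0.0752941 ms; sum = 1.12314 ms.
Propagation delays (d/s per hop): 15.7068, 0.00266087, 5.26829, 0.00484 ms; sum = 20.9826 ms.
Processing at 3 router(s): 3 × 0.83 ms = 2.49 ms.
End-to-end = 24.6 ms.

24.6 ms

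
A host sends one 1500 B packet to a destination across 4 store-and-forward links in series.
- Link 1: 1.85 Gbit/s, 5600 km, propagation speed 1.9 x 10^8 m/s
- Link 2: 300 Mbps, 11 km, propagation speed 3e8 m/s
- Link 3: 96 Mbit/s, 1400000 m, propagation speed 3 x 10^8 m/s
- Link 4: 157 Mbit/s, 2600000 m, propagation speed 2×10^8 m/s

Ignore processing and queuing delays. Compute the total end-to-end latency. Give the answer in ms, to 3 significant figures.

47.4 ms

L = 1500 × 8 = 12000 bits.
Transmission delays (L/R per hop): 0.00648649, 0.04, 0.125, 0.0764331 ms; sum = 0.24792 ms.
Propagation delays (d/s per hop): 29.4737, 0.0366667, 4.66667, 13 ms; sum = 47.177 ms.
End-to-end = 47.4 ms.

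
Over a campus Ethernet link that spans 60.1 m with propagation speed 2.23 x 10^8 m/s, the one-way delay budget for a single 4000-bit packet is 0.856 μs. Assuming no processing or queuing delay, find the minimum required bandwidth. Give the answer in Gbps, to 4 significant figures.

6.820 Gbps

Propagation delay = 60.1 / 223000000 = 0.269507 μs.
Transmission budget = 0.856 − 0.269507 = 0.586493 μs.
R ≥ L / t_tx = 4000 bits / 5.86493e-07 s = 6.820 Gbps.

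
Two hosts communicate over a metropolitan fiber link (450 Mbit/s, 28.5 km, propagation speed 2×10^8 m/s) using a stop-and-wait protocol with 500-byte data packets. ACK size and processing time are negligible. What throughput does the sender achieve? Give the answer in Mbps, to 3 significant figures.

13.6 Mbps

t_tx = L/R = 4000/450000000 = 8.88889e-06 s.
t_prop = 28500/200000000 = 0.0001425 s; RTT = 0.000285 s.
Cycle = t_tx + RTT = 0.000293889 s.
Throughput = L / cycle = 4000 / 0.000293889 = 13.6 Mbps.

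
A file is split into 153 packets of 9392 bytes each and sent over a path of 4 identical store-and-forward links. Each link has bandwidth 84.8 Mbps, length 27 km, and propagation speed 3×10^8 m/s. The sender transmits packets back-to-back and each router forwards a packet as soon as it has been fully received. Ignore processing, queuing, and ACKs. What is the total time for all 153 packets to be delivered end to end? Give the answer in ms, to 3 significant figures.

139 ms

Per-hop transmission t_tx = L/R = 75136/84800000 = 0.886038 ms.
Per-hop propagation t_prop = 27000/300000000 = 0.09 ms.
Pipeline fill: first packet needs 4·t_tx to clear all hops; remaining 152 packets each add one t_tx.
Total = (4+153-1)·t_tx + 4·t_prop = 156·0.886038 + 4·0.09 = 139 ms.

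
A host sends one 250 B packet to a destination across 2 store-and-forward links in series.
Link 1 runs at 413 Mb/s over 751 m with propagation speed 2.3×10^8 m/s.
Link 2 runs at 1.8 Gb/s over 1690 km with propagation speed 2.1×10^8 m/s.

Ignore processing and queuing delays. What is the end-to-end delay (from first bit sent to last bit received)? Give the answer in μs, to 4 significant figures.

L = 250 × 8 = 2000 bits.
Transmission delays (L/R per hop): 4.84262, 1.11111 μs; sum = 5.95373 μs.
Propagation delays (d/s per hop): 3.26522, 8047.62 μs; sum = 8050.88 μs.
End-to-end = 8057 μs.

8057 μs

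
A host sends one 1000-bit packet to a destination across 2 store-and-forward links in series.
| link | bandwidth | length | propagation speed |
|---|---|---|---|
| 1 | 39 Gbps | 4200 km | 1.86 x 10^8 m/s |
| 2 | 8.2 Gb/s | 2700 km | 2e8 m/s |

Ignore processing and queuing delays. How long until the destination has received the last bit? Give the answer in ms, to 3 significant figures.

Transmission delays (L/R per hop): 2.5641e-05, 0.000121951 ms; sum = 0.000147592 ms.
Propagation delays (d/s per hop): 22.5806, 13.5 ms; sum = 36.0806 ms.
End-to-end = 36.1 ms.

36.1 ms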